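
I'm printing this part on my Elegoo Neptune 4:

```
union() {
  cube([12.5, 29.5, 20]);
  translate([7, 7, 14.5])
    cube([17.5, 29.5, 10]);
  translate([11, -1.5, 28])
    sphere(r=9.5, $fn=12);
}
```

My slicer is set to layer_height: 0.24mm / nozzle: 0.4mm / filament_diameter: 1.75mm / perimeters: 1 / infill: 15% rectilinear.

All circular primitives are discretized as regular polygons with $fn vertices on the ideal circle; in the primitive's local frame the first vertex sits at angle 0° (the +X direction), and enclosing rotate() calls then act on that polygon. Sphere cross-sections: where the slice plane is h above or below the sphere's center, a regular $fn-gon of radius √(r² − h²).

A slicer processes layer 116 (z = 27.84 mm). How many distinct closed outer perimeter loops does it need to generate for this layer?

At z = 27.84 mm: the cube is absent (z outside [0, 20]); the cube at (7, 7) is not intersected at this z (z outside [14.5, 24.5]); the sphere at (11, -1.5): section is a regular 12-gon, circumradius = √(r²−h²) = √(9.5²−0.16²) = 9.499; Taking the union: only the r=9.5 sphere at (11, -1.5) is present, so the union is just that shape — 1 connected region. The result has 1 disconnected region.

1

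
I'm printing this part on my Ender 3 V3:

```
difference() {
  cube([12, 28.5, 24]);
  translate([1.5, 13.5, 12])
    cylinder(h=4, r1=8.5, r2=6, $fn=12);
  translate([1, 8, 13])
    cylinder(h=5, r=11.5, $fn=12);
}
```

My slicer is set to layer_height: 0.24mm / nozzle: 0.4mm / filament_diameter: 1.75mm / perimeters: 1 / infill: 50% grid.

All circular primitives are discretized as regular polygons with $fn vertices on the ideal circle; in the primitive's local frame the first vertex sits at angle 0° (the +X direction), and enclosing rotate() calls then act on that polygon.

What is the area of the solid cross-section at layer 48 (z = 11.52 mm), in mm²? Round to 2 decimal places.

342.00 mm²

At z = 11.52 mm: the cube (footprint 12×28.5) is included at this height (area 342.00 mm²); the cone at (1.5, 13.5) does not reach this height (z outside [12, 16]); the cylinder at (1, 8) is absent (z outside [13, 18]); Subtracting the remaining from the first: none of the subtracted shapes is present at this height, so the 12×28.5 cube is unchanged — area = 342.00 mm². Overall, the cross-section is a single solid region. Net area = 342.00 mm².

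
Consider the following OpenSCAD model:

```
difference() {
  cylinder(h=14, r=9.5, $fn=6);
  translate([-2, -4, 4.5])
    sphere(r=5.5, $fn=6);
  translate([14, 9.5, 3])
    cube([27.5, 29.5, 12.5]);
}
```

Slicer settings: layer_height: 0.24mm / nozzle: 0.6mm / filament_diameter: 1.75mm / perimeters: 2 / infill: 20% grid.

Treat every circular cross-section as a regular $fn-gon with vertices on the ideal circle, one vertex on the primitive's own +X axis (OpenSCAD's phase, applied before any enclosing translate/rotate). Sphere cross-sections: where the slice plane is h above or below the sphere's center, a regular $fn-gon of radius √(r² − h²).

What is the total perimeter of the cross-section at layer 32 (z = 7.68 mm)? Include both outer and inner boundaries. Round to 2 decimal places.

83.92 mm

At z = 7.68 mm: the r=9.5 cylinder contributes a regular 6-gon of circumradius 9.5 (perimeter = 2·6·9.500·sin(180°/6) = 57.00 mm); the r=5.5 sphere at (-2, -4) slices to a regular 6-gon of circumradius 4.487 (√(r²−h²) with h=3.18 from center) (perimeter = 2·6·4.487·sin(180°/6) = 26.92 mm); the cube at (14, 9.5) is present — its section is the full 27.5×29.5 rectangle (perimeter 114.00 mm); Taking the first minus the rest: starting from the r=9.5 cylinder, the r=5.5 sphere at (-2, -4) lies wholly inside it (removes its full 52.32 mm² and its 26.92 mm outline becomes a hole wall); the 27.5×29.5 cube at (14, 9.5) misses the remaining region (no effect) — boundary (outer + 1 inner loop) = 83.92 mm. Overall, the cross-section is one region with 1 hole. Total boundary length (outer + inner) = 83.92 mm.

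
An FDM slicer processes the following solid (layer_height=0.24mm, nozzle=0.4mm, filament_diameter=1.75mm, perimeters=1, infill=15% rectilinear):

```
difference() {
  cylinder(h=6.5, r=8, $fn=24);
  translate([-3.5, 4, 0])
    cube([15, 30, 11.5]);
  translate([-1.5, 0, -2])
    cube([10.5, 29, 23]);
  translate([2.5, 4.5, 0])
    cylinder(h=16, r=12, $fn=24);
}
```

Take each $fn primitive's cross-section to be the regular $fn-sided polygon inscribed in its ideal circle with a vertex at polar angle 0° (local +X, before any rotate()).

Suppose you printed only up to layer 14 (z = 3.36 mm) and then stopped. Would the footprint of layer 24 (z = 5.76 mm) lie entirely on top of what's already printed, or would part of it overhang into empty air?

entirely on top

Compare the two slices. At z = 3.36: the r=8 cylinder contributes a regular 24-gon of circumradius 8 (area = (24/2)·8.000²·sin(360°/24) = 198.77 mm²); the cube at (-3.5, 4) is present — its section is the full 15×30 rectangle (area 450.00 mm²); the cube at (-1.5, 0) (footprint 10.5×29) is included at this height (area 304.50 mm²); the r=12 cylinder at (2.5, 4.5) contributes a regular 24-gon of circumradius 12 (area = (24/2)·12.000²·sin(360°/24) = 447.24 mm²); After the difference (first − rest): starting from the r=8 cylinder (198.77 mm²), the 15×30 cube at (-3.5, 4) partially overlaps it — only the 32.18 mm² overlap (of its 450.00 mm²) is removed, clipping the outline; the 10.5×29 cube at (-1.5, 0) partially overlaps it — only the 36.42 mm² overlap (of its 304.50 mm²) is removed, clipping the outline; the r=12 cylinder at (2.5, 4.5) partially overlaps it — only the 119.87 mm² overlap (of its 447.24 mm²) is removed, clipping the outline — area = 10.30 mm². At z = 5.76: the r=8 cylinder contributes a regular 24-gon of circumradius 8 (area = (24/2)·8.000²·sin(360°/24) = 198.77 mm²); the 15×30 cube at (-3.5, 4) contributes its full rectangle (area 450.00 mm²); the cube at (-1.5, 0) (footprint 10.5×29) is included at this height (area 304.50 mm²); the r=12 cylinder at (2.5, 4.5) gives a regular 24-gon of circumradius 12 (constant along its height) (area = (24/2)·12.000²·sin(360°/24) = 447.24 mm²); After the difference (first − rest): starting from the r=8 cylinder (198.77 mm²), the 15×30 cube at (-3.5, 4) partially overlaps it — only the 32.18 mm² overlap (of its 450.00 mm²) is removed, clipping the outline; the 10.5×29 cube at (-1.5, 0) partially overlaps it — only the 36.42 mm² overlap (of its 304.50 mm²) is removed, clipping the outline; the r=12 cylinder at (2.5, 4.5) partially overlaps it — only the 119.87 mm² overlap (of its 447.24 mm²) is removed, clipping the outline — area = 10.30 mm². Checking containment: the cross-section at z = 5.76 is a subset of the cross-section at z = 3.36.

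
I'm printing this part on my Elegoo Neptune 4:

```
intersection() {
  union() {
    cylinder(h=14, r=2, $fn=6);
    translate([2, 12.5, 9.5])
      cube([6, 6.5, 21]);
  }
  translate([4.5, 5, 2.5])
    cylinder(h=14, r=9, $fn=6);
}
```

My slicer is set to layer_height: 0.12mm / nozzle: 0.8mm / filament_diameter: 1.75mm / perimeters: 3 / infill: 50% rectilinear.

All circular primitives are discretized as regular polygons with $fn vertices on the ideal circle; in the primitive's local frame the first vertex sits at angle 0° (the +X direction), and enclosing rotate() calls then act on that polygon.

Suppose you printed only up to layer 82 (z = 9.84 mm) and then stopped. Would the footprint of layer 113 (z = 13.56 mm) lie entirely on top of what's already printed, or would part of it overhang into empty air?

Compare the two slices. At z = 9.84: the r=2 cylinder contributes a regular 6-gon of circumradius 2 (area = (6/2)·2.000²·sin(360°/6) = 10.39 mm²); the cube at (2, 12.5) (footprint 6×6.5) is included at this height (area 39.00 mm²); Merging all regions: the 2 present regions are separate (no shared area or edge), so areas and boundary lengths simply add and each stays a separate island — area = 49.39 mm²; the r=9 cylinder at (4.5, 5) gives a regular 6-gon of circumradius 9 (constant along its height) (area = (6/2)·9.000²·sin(360°/6) = 210.44 mm²); Keeping only the common overlap: the r=9 cylinder at (4.5, 5) partially overlaps the result so far; clipping to the common part keeps 11.42 mm² — area = 11.42 mm². At z = 13.56: the r=2 cylinder gives a regular 6-gon of circumradius 2 (constant along its height) (area = (6/2)·2.000²·sin(360°/6) = 10.39 mm²); the cube at (2, 12.5) is present — its section is the full 6×6.5 rectangle (area 39.00 mm²); Taking the union: the 2 present regions are separate (no shared area or edge), so areas and boundary lengths simply add and each stays a separate island — area = 49.39 mm²; the cylinder at (4.5, 5): section is a regular 6-gon, circumradius r=9 (area = (6/2)·9.000²·sin(360°/6) = 210.44 mm²); After intersecting: the r=9 cylinder at (4.5, 5) partially overlaps the result so far; clipping to the common part keeps 11.42 mm² — area = 11.42 mm². Checking containment: the cross-section at z = 13.56 is a subset of the cross-section at z = 9.84.

entirely on top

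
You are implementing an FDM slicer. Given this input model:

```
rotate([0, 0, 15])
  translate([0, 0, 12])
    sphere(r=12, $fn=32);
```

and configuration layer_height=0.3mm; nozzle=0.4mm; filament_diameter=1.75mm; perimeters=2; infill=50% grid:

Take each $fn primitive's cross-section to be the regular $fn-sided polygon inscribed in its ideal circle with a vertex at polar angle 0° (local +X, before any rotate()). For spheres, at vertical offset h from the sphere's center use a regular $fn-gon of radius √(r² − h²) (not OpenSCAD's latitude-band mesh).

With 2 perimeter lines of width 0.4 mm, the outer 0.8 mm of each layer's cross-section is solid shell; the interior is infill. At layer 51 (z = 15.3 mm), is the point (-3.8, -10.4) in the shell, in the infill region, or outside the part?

At z = 15.3 mm: the r=12 sphere contributes a regular 32-gon of circumradius √(12²−3.3²) = 11.537; (rotated 15° about Z; rotation is an isometry so areas/perimeters/island counts are preserved). Overall, the cross-section is a single solid region. Undo the 15° rotation: the query point maps to (-6.362, -9.062) in the un-rotated model frame. The nearest boundary edge runs (-8.16, -8.16)→(-6.41, -9.59); distance from the point to it = 0.44 mm. The point is inside the cross-section, 0.44 mm from the nearest boundary — within the 0.8 mm shell band (2 × 0.4).

shell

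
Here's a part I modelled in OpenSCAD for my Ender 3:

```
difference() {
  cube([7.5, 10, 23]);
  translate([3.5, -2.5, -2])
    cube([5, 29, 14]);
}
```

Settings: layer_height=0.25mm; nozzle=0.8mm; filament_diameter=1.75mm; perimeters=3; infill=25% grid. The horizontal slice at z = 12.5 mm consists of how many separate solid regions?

At z = 12.5 mm: the cube is present — its section is the full 7.5×10 rectangle; the cube at (3.5, -2.5) does not reach this height (z outside [-2, 12]); Subtracting the remaining from the first: none of the subtracted shapes is present at this height, so the 7.5×10 cube is unchanged — 1 connected region. The result has 1 disconnected region.

1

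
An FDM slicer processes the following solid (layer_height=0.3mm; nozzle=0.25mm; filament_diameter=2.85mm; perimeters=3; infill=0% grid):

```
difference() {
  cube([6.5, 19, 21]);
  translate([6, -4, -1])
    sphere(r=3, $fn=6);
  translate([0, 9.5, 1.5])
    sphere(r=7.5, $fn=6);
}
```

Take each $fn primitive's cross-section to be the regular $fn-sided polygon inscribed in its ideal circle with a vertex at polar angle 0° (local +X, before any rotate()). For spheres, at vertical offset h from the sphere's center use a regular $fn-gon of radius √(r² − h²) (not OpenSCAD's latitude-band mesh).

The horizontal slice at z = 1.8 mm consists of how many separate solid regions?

2

At z = 1.8 mm: the cube is present — its section is the full 6.5×19 rectangle; the sphere at (6, -4): section is a regular 6-gon, circumradius = √(r²−h²) = √(3²−2.8²) = 1.077; the r=7.5 sphere at (0, 9.5) slices to a regular 6-gon of circumradius 7.494 (√(r²−h²) with h=0.3 from center); Taking the first minus the rest: starting from the 6.5×19 cube, the r=3 sphere at (6, -4) misses the remaining region (no effect); the r=7.5 sphere at (0, 9.5) partially overlaps it — only the 71.24 mm² overlap (of its 145.91 mm²) is removed, clipping the outline — 2 connected regions. The result has 2 disconnected regions.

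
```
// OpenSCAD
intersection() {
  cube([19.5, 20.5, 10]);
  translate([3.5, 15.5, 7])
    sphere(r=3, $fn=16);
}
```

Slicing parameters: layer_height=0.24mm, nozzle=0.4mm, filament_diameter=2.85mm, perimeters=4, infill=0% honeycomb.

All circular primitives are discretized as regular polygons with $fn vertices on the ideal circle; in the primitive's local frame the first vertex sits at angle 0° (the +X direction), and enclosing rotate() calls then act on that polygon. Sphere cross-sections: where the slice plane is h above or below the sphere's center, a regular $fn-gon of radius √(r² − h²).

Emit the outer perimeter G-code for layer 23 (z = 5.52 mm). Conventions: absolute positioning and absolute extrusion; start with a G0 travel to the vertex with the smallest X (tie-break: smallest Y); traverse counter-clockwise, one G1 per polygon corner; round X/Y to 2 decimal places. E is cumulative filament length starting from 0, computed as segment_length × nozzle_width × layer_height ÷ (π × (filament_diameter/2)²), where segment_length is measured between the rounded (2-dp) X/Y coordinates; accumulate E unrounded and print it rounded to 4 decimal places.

At z = 5.52 mm: the cube (footprint 19.5×20.5) is included at this height; the r=3 sphere at (3.5, 15.5) slices to a regular 16-gon of circumradius 2.610 (√(r²−h²) with h=1.48 from center); After intersecting: the r=3 sphere at (3.5, 15.5) lies inside the 19.5×20.5 cube, so the common part is the r=3 sphere at (3.5, 15.5) itself — 1 connected region. The outline is a single polygon with 16 vertices. Extrusion per mm of travel: 0.4 × 0.24 / (π × 1.425²) = 0.015048. Accumulating E over each segment gives final E = 0.2453.

G0 X0.89 Y15.50 Z5.52
G1 X1.09 Y14.50 E0.0153
G1 X1.65 Y13.65 E0.0307
G1 X2.50 Y13.09 E0.0460
G1 X3.50 Y12.89 E0.0613
G1 X4.50 Y13.09 E0.0767
G1 X5.35 Y13.65 E0.0920
G1 X5.91 Y14.50 E0.1073
G1 X6.11 Y15.50 E0.1227
G1 X5.91 Y16.50 E0.1380
G1 X5.35 Y17.35 E0.1533
G1 X4.50 Y17.91 E0.1686
G1 X3.50 Y18.11 E0.1840
G1 X2.50 Y17.91 E0.1993
G1 X1.65 Y17.35 E0.2146
G1 X1.09 Y16.50 E0.2300
G1 X0.89 Y15.50 E0.2453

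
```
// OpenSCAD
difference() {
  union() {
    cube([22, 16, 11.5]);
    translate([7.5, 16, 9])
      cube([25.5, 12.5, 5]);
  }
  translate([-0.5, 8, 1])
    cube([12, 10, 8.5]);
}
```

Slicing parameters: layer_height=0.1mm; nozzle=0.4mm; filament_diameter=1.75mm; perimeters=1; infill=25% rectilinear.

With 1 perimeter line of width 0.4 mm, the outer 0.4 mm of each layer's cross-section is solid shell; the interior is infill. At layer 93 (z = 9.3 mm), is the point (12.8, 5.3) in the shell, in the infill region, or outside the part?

infill

At z = 9.3 mm: the 22×16 cube contributes its full rectangle; the cube at (7.5, 16) is present — its section is the full 25.5×12.5 rectangle; Merging all regions: the 2 present regions share edge segments without overlapping in area, so areas simply add but the touching pieces fuse into one outline (the shared edge portions become interior and drop out of the boundary) — 1 connected region; the cube at (-0.5, 8) is present — its section is the full 12×10 rectangle; Taking the first minus the rest: starting from the result so far, the 12×10 cube at (-0.5, 8) partially overlaps it — only the 100.00 mm² overlap (of its 120.00 mm²) is removed, clipping the outline — 1 connected region. Overall, the cross-section is a single solid region. The nearest boundary edge runs (0.00, 8.00)→(11.50, 8.00); distance from the point to it = 3.00 mm. The point is inside the cross-section and 3.00 mm from the nearest boundary — more than the 0.4 mm shell width (1 × 0.4), so it's in the infill interior.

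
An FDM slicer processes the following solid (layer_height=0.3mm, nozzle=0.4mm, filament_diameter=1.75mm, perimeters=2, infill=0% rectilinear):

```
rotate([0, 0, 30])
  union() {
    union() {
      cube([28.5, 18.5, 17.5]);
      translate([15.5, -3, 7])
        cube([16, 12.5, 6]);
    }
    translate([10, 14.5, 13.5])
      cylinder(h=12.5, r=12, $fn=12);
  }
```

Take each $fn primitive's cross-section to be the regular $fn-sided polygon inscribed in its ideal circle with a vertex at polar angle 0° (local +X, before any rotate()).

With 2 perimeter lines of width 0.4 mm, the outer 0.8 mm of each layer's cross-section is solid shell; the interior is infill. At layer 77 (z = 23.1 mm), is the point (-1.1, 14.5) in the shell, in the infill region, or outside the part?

infill

At z = 23.1 mm: the cube is absent (z outside [0, 17.5]); the cube at (15.5, -3) is not intersected at this z (z outside [7, 13]); Taking the union: nothing is present at this height; the r=12 cylinder at (10, 14.5) contributes a regular 12-gon of circumradius 12; Merging all regions: only the r=12 cylinder at (10, 14.5) is present, so the union is just that shape — 1 connected region; (rotated 30° about Z; rotation is an isometry so areas/perimeters/island counts are preserved). Overall, the cross-section is a single solid region. Undo the 30° rotation: the query point maps to (6.297, 13.107) in the un-rotated model frame. The nearest boundary edge runs (-2.00, 14.50)→(-0.39, 8.50); distance from the point to it = 7.65 mm. The point is inside the cross-section and 7.65 mm from the nearest boundary — more than the 0.8 mm shell width (2 × 0.4), so it's in the infill interior.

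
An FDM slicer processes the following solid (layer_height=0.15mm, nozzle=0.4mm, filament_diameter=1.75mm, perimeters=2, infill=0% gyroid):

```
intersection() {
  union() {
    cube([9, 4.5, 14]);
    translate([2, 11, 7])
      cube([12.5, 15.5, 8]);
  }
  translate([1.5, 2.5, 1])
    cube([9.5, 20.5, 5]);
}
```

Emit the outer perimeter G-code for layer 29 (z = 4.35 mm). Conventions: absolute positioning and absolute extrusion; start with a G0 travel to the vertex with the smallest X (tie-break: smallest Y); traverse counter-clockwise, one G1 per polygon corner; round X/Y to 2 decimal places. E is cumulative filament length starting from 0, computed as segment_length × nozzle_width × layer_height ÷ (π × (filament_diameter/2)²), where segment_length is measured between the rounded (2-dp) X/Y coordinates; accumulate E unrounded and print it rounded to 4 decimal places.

G0 X1.50 Y2.50 Z4.35
G1 X9.00 Y2.50 E0.1871
G1 X9.00 Y4.50 E0.2370
G1 X1.50 Y4.50 E0.4241
G1 X1.50 Y2.50 E0.4740

At z = 4.35 mm: the 9×4.5 cube contributes its full rectangle; the cube at (2, 11) is absent (z outside [7, 15]); Combining (union): only the 9×4.5 cube is present, so the union is just that shape — 1 connected region; the cube at (1.5, 2.5) (footprint 9.5×20.5) is included at this height; After intersecting: the 9.5×20.5 cube at (1.5, 2.5) partially overlaps that combined region; clipping to the common part keeps 15.00 mm² — 1 connected region. The outline is a single polygon with 4 vertices. Extrusion per mm of travel: 0.4 × 0.15 / (π × 0.875²) = 0.024945. Accumulating E over each segment gives final E = 0.4740.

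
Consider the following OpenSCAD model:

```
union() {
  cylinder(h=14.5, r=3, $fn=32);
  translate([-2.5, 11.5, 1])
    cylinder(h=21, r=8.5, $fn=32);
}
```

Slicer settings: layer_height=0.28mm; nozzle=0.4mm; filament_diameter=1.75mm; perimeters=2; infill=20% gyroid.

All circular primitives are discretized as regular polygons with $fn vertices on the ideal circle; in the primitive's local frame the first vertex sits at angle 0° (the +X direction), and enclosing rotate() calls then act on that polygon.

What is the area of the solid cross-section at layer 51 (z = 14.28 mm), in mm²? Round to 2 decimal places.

253.62 mm²

At z = 14.28 mm: the r=3 cylinder contributes a regular 32-gon of circumradius 3 (area = (32/2)·3.000²·sin(360°/32) = 28.09 mm²); the r=8.5 cylinder at (-2.5, 11.5) gives a regular 32-gon of circumradius 8.5 (constant along its height) (area = (32/2)·8.500²·sin(360°/32) = 225.52 mm²); Combining (union): the 2 present regions are separate (no shared area or edge), so areas and boundary lengths simply add and each stays a separate island — area = 253.62 mm². Overall, the cross-section has 2 separate islands. Net area = 253.62 mm².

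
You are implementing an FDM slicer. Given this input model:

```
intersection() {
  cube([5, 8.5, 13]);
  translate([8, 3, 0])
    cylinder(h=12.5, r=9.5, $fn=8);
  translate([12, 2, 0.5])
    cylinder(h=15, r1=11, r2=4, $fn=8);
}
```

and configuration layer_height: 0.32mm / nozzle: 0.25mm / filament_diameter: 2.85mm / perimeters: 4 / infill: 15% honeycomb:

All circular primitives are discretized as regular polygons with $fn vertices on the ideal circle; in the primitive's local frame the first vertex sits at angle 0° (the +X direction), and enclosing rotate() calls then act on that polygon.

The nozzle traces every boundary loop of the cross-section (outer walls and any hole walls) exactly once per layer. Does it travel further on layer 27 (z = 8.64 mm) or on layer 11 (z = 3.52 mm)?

layer 11 (z = 3.52 mm)

Layer 27 (z = 8.64): the 5×8.5 cube contributes its full rectangle (perimeter 27.00 mm); the r=9.5 cylinder at (8, 3) contributes a regular 8-gon of circumradius 9.5 (perimeter = 2·8·9.500·sin(180°/8) = 58.17 mm); the cone at (12, 2): at t=0.543 of its height the radius interpolates to r₁+(r₂−r₁)t = 7.201, giving a regular 8-gon of that circumradius (perimeter = 2·8·7.201·sin(180°/8) = 44.09 mm); Taking the intersection: the r=9.5 cylinder at (8, 3) partially overlaps the 5×8.5 cube; clipping to the common part keeps 41.77 mm²; the cone at (12, 2) partially overlaps the running intersection; clipping to the common part keeps 0.10 mm² — boundary = 2.02 mm. So its perimeter = 2.02 mm. Layer 11 (z = 3.52): the cube is present — its section is the full 5×8.5 rectangle (perimeter 27.00 mm); the r=9.5 cylinder at (8, 3) contributes a regular 8-gon of circumradius 9.5 (perimeter = 2·8·9.500·sin(180°/8) = 58.17 mm); the cone at (12, 2) (r1=11→r2=4) has section circumradius 9.591 here — a regular 8-gon (perimeter = 2·8·9.591·sin(180°/8) = 58.72 mm); After intersecting: the r=9.5 cylinder at (8, 3) partially overlaps the 5×8.5 cube; clipping to the common part keeps 41.77 mm²; the cone at (12, 2) partially overlaps the running intersection; clipping to the common part keeps 12.45 mm² — boundary = 18.95 mm. So its perimeter = 18.95 mm. Layer 11 is larger (18.95 vs 2.02 mm).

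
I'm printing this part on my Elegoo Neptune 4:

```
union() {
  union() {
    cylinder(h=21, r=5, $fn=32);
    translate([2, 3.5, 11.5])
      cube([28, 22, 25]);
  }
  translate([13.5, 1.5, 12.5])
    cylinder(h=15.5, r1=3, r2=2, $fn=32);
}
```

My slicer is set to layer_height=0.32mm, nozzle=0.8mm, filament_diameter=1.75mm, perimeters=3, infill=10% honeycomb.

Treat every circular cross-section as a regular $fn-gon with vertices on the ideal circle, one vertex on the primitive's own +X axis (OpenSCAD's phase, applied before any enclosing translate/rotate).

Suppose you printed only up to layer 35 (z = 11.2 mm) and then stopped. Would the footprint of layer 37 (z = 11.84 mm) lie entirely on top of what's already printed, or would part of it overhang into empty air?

Compare the two slices. At z = 11.2: the cylinder: section is a regular 32-gon, circumradius r=5 (area = (32/2)·5.000²·sin(360°/32) = 78.04 mm²); the cube at (2, 3.5) is absent (z outside [11.5, 36.5]); Taking the union: only the r=5 cylinder is present, so the union is just that shape — area = 78.04 mm²; the cone at (13.5, 1.5) is not intersected at this z (z outside [12.5, 28]); Merging all regions: only that combined region is present, so the union is just that shape — area = 78.04 mm². At z = 11.84: the cylinder: section is a regular 32-gon, circumradius r=5 (area = (32/2)·5.000²·sin(360°/32) = 78.04 mm²); the cube at (2, 3.5) is present — its section is the full 28×22 rectangle (area 616.00 mm²); Combining (union): the regions partially overlap — summed areas 694.04 mm² minus the doubly-counted overlap 0.94 mm² gives 693.10 mm² — area = 693.10 mm²; the cone at (13.5, 1.5) does not reach this height (z outside [12.5, 28]); Taking the union: only that combined region is present, so the union is just that shape — area = 693.10 mm². Checking containment: at z = 11.84 the cross-section extends beyond the z = 11.2 cross-section by about 615.06 mm².

part overhangs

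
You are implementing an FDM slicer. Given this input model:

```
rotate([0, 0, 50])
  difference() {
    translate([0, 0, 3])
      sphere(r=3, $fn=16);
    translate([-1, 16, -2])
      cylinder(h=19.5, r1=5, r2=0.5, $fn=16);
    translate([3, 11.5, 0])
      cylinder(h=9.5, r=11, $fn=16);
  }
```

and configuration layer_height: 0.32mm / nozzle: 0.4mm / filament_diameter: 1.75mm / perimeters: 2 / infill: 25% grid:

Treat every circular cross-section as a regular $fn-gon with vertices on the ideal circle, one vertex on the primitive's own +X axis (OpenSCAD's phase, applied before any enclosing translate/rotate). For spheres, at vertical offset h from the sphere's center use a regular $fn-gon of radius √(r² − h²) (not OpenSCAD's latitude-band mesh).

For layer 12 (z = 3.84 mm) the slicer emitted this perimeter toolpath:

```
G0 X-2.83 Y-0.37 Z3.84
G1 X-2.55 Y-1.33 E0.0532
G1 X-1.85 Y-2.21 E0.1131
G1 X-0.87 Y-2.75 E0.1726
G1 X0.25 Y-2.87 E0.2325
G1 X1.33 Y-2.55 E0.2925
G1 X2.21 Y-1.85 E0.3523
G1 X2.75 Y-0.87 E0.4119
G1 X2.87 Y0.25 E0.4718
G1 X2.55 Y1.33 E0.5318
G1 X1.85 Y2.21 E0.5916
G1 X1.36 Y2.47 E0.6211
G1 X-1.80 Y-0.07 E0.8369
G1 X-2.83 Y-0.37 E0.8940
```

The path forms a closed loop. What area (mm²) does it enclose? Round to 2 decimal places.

Apply the shoelace formula to the sequence of (X, Y) vertices; enclosed area = 18.89 mm².

18.89 mm²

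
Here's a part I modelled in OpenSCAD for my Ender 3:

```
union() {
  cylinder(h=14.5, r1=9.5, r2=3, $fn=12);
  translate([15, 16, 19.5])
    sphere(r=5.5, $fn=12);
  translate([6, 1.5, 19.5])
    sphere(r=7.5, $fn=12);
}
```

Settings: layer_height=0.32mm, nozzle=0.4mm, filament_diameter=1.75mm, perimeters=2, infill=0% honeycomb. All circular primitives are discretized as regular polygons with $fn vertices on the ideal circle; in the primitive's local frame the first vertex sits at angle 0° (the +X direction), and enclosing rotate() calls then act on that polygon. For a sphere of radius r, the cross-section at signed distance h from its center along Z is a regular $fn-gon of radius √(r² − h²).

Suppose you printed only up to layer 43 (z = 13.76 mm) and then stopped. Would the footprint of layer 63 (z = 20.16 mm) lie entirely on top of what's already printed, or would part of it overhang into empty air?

Compare the two slices. At z = 13.76: the cone (r1=9.5→r2=3) has section circumradius 3.332 here — a regular 12-gon (area = (12/2)·3.332²·sin(360°/12) = 33.30 mm²); the sphere at (15, 16) is not intersected at this z (|z−center|=5.740 > r=5.5); the r=7.5 sphere at (6, 1.5) slices to a regular 12-gon of circumradius 4.827 (√(r²−h²) with h=5.74 from center) (area = (12/2)·4.827²·sin(360°/12) = 69.91 mm²); Combining (union): the regions partially overlap — summed areas 103.21 mm² minus the doubly-counted overlap 6.01 mm² gives 97.19 mm² — area = 97.19 mm². At z = 20.16: the cone is absent (z outside [0, 14.5]); the r=5.5 sphere at (15, 16) slices to a regular 12-gon of circumradius 5.460 (√(r²−h²) with h=0.66 from center) (area = (12/2)·5.460²·sin(360°/12) = 89.44 mm²); the r=7.5 sphere at (6, 1.5) slices to a regular 12-gon of circumradius 7.471 (√(r²−h²) with h=0.66 from center) (area = (12/2)·7.471²·sin(360°/12) = 167.44 mm²); Taking the union: the 2 present regions are separate (no shared area or edge), so areas and boundary lengths simply add and each stays a separate island — area = 256.89 mm². Checking containment: at z = 20.16 the cross-section extends beyond the z = 13.76 cross-section by about 170.66 mm².

part overhangs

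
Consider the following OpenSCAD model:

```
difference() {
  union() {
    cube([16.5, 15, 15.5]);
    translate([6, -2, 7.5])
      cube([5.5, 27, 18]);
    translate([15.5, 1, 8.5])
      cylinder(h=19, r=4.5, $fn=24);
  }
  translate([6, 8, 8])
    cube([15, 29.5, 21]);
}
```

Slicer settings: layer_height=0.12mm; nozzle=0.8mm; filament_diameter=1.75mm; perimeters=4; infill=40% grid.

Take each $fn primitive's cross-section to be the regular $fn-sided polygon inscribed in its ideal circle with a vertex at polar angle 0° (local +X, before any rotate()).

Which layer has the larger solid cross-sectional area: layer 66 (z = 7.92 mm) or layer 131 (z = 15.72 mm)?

Layer 66 (z = 7.92): the cube is present — its section is the full 16.5×15 rectangle (area 247.50 mm²); the cube at (6, -2) (footprint 5.5×27) is included at this height (area 148.50 mm²); the cylinder at (15.5, 1) does not reach this height (z outside [8.5, 27.5]); Merging all regions: the regions partially overlap — summed areas 396.00 mm² minus the doubly-counted overlap 82.50 mm² gives 313.50 mm² — area = 313.50 mm²; the cube at (6, 8) is absent (z outside [8, 29]); Subtracting the remaining from the first: none of the subtracted shapes is present at this height, so the result so far is unchanged — area = 313.50 mm². So its area = 313.50 mm². Layer 131 (z = 15.72): the cube is absent (z outside [0, 15.5]); the 5.5×27 cube at (6, -2) contributes its full rectangle (area 148.50 mm²); the r=4.5 cylinder at (15.5, 1) gives a regular 24-gon of circumradius 4.5 (constant along its height) (area = (24/2)·4.500²·sin(360°/24) = 62.89 mm²); Taking the union: the regions partially overlap — summed areas 211.39 mm² minus the doubly-counted overlap 1.28 mm² gives 210.12 mm² — area = 210.12 mm²; the 15×29.5 cube at (6, 8) contributes its full rectangle (area 442.50 mm²); After the difference (first − rest): starting from that combined region (210.12 mm²), the 15×29.5 cube at (6, 8) partially overlaps it — only the 93.50 mm² overlap (of its 442.50 mm²) is removed, clipping the outline — area = 116.62 mm². So its area = 116.62 mm². Layer 66 is larger (313.50 vs 116.62 mm²).

layer 66 (z = 7.92 mm)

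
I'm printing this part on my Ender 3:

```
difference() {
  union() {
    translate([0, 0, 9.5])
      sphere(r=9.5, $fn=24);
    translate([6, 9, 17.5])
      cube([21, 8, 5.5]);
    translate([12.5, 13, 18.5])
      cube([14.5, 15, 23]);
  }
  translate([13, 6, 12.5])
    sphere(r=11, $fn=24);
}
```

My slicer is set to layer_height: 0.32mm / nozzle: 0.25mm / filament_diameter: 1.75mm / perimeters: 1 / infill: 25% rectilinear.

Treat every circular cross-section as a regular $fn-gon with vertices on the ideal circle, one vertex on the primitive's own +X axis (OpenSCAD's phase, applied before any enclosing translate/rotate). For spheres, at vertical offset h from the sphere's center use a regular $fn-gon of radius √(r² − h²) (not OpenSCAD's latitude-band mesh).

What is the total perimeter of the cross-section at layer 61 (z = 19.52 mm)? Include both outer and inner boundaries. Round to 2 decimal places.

81.96 mm

At z = 19.52 mm: the sphere is absent (|z−center|=10.020 > r=9.5); the 21×8 cube at (6, 9) contributes its full rectangle (perimeter 58.00 mm); the 14.5×15 cube at (12.5, 13) contributes its full rectangle (perimeter 59.00 mm); Taking the union: the regions partially overlap (shared area 58.00 mm²), so the edge portions inside another operand are dropped and the merged outline is re-measured after clipping — boundary = 80.00 mm; the r=11 sphere at (13, 6) contributes a regular 24-gon of circumradius √(11²−7.02²) = 8.469 (perimeter = 2·24·8.469·sin(180°/24) = 53.06 mm); Taking the first minus the rest: starting from that combined region, the r=11 sphere at (13, 6) partially overlaps it — only the 61.13 mm² overlap (of its 222.75 mm²) is removed, clipping the outline — boundary = 81.96 mm. Overall, the cross-section is a single solid region. Total boundary length (outer) = 81.96 mm.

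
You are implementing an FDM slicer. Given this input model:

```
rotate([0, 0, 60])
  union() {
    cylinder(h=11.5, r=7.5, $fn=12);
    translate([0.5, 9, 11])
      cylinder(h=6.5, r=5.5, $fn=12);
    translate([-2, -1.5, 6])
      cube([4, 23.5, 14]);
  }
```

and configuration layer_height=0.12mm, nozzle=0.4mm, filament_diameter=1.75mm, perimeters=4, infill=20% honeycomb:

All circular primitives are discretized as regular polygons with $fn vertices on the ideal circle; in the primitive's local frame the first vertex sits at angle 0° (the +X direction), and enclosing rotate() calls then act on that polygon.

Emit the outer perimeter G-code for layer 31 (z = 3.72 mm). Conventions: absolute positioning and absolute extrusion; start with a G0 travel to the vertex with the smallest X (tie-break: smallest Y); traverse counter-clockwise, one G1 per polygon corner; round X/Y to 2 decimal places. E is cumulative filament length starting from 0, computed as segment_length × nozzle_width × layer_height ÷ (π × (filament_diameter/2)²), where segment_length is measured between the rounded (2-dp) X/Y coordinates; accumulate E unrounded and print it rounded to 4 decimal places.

At z = 3.72 mm: the r=7.5 cylinder gives a regular 12-gon of circumradius 7.5 (constant along its height); the cylinder at (0.5, 9) does not reach this height (z outside [11, 17.5]); the cube at (-2, -1.5) does not reach this height (z outside [6, 20]); Combining (union): only the r=7.5 cylinder is present, so the union is just that shape — 1 connected region; (whole slice rotated 60° about Z — lengths, areas and connectivity unchanged). The outline is a single polygon with 12 vertices. Extrusion per mm of travel: 0.4 × 0.12 / (π × 0.875²) = 0.019956. Accumulating E over each segment gives final E = 0.9300.

G0 X-7.50 Y0.00 Z3.72
G1 X-6.50 Y-3.75 E0.0775
G1 X-3.75 Y-6.50 E0.1551
G1 X0.00 Y-7.50 E0.2325
G1 X3.75 Y-6.50 E0.3100
G1 X6.50 Y-3.75 E0.3876
G1 X7.50 Y0.00 E0.4650
G1 X6.50 Y3.75 E0.5425
G1 X3.75 Y6.50 E0.6201
G1 X0.00 Y7.50 E0.6975
G1 X-3.75 Y6.50 E0.7750
G1 X-6.50 Y3.75 E0.8526
G1 X-7.50 Y0.00 E0.9300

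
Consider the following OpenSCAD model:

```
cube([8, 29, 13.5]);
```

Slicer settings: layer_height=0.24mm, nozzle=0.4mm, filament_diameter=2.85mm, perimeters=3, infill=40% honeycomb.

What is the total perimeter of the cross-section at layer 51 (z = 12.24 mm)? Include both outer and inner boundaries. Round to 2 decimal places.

74.00 mm

At z = 12.24 mm: the cube is present — its section is the full 8×29 rectangle (perimeter 74.00 mm). Overall, the cross-section is a single solid region. Total boundary length (outer) = 74.00 mm.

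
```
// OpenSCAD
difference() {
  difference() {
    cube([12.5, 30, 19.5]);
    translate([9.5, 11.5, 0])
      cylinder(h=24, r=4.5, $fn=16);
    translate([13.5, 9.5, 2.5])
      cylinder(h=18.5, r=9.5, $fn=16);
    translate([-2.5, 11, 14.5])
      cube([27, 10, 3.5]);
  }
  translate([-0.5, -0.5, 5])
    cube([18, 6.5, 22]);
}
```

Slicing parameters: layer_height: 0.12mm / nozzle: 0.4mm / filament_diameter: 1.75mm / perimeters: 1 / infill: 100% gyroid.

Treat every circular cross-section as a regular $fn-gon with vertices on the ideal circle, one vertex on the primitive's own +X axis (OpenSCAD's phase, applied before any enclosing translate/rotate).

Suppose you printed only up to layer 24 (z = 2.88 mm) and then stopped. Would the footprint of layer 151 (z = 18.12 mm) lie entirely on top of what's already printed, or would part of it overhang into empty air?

entirely on top

Compare the two slices. At z = 2.88: the cube is present — its section is the full 12.5×30 rectangle (area 375.00 mm²); the cylinder at (9.5, 11.5): section is a regular 16-gon, circumradius r=4.5 (area = (16/2)·4.500²·sin(360°/16) = 61.99 mm²); the r=9.5 cylinder at (13.5, 9.5) contributes a regular 16-gon of circumradius 9.5 (area = (16/2)·9.500²·sin(360°/16) = 276.30 mm²); the cube at (-2.5, 11) is absent (z outside [14.5, 18]); After the difference (first − rest): starting from the 12.5×30 cube (375.00 mm²), the r=4.5 cylinder at (9.5, 11.5) partially overlaps it — only the 55.44 mm² overlap (of its 61.99 mm²) is removed, clipping the outline; the r=9.5 cylinder at (13.5, 9.5) partially overlaps it — only the 63.91 mm² overlap (of its 276.30 mm²) is removed, clipping the outline — area = 255.65 mm²; the cube at (-0.5, -0.5) does not reach this height (z outside [5, 27]); After the difference (first − rest): none of the subtracted shapes is present at this height, so that combined region is unchanged — area = 255.65 mm². At z = 18.12: the 12.5×30 cube contributes its full rectangle (area 375.00 mm²); the cylinder at (9.5, 11.5): section is a regular 16-gon, circumradius r=4.5 (area = (16/2)·4.500²·sin(360°/16) = 61.99 mm²); the cylinder at (13.5, 9.5): section is a regular 16-gon, circumradius r=9.5 (area = (16/2)·9.500²·sin(360°/16) = 276.30 mm²); the cube at (-2.5, 11) is absent (z outside [14.5, 18]); Subtracting the remaining from the first: starting from the 12.5×30 cube (375.00 mm²), the r=4.5 cylinder at (9.5, 11.5) partially overlaps it — only the 55.44 mm² overlap (of its 61.99 mm²) is removed, clipping the outline; the r=9.5 cylinder at (13.5, 9.5) partially overlaps it — only the 63.91 mm² overlap (of its 276.30 mm²) is removed, clipping the outline — area = 255.65 mm²; the cube at (-0.5, -0.5) (footprint 18×6.5) is included at this height (area 117.00 mm²); Subtracting the remaining from the first: starting from the result so far (255.65 mm²), the 18×6.5 cube at (-0.5, -0.5) partially overlaps it — only the 43.86 mm² overlap (of its 117.00 mm²) is removed, clipping the outline — area = 211.79 mm². Checking containment: the cross-section at z = 18.12 is a subset of the cross-section at z = 2.88.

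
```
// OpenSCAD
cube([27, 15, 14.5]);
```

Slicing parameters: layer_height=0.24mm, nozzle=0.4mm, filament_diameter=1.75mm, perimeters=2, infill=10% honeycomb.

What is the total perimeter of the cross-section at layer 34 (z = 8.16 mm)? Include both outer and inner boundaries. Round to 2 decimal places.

At z = 8.16 mm: the 27×15 cube contributes its full rectangle (perimeter 84.00 mm). Overall, the cross-section is a single solid region. Total boundary length (outer) = 84.00 mm.

84.00 mm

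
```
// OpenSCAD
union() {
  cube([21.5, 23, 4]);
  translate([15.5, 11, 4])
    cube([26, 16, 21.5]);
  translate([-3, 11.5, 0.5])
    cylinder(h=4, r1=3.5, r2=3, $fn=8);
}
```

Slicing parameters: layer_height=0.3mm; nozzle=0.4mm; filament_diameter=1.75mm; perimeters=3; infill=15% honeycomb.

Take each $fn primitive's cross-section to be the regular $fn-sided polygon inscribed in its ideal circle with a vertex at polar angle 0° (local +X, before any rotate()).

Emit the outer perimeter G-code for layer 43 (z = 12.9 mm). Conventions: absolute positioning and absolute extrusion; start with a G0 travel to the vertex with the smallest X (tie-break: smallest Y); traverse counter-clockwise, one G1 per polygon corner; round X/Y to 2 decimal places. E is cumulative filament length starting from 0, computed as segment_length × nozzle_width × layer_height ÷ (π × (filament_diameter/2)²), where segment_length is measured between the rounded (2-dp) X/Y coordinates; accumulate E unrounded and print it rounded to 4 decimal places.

G0 X15.50 Y11.00 Z12.90
G1 X41.50 Y11.00 E1.2971
G1 X41.50 Y27.00 E2.0954
G1 X15.50 Y27.00 E3.3925
G1 X15.50 Y11.00 E4.1908

At z = 12.9 mm: the cube does not reach this height (z outside [0, 4]); the cube at (15.5, 11) (footprint 26×16) is included at this height; the cone at (-3, 11.5) is absent (z outside [0.5, 4.5]); Merging all regions: only the 26×16 cube at (15.5, 11) is present, so the union is just that shape — 1 connected region. The outline is a single polygon with 4 vertices. Extrusion per mm of travel: 0.4 × 0.3 / (π × 0.875²) = 0.049890. Accumulating E over each segment gives final E = 4.1908.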